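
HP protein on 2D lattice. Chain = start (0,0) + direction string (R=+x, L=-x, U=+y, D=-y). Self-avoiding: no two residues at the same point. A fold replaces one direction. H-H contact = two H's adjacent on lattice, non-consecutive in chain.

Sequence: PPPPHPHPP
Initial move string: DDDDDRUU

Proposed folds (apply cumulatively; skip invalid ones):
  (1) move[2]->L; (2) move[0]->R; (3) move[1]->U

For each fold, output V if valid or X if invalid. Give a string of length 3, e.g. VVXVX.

Answer: XVX

Derivation:
Initial: DDDDDRUU -> [(0, 0), (0, -1), (0, -2), (0, -3), (0, -4), (0, -5), (1, -5), (1, -4), (1, -3)]
Fold 1: move[2]->L => DDLDDRUU INVALID (collision), skipped
Fold 2: move[0]->R => RDDDDRUU VALID
Fold 3: move[1]->U => RUDDDRUU INVALID (collision), skipped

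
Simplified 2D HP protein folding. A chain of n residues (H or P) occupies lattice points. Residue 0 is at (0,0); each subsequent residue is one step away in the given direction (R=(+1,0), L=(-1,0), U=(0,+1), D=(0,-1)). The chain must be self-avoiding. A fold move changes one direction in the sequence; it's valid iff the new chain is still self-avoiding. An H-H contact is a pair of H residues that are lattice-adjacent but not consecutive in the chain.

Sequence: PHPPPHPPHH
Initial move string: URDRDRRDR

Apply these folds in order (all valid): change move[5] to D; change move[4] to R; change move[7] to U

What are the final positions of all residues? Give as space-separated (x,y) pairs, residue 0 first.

Initial moves: URDRDRRDR
Fold: move[5]->D => URDRDDRDR (positions: [(0, 0), (0, 1), (1, 1), (1, 0), (2, 0), (2, -1), (2, -2), (3, -2), (3, -3), (4, -3)])
Fold: move[4]->R => URDRRDRDR (positions: [(0, 0), (0, 1), (1, 1), (1, 0), (2, 0), (3, 0), (3, -1), (4, -1), (4, -2), (5, -2)])
Fold: move[7]->U => URDRRDRUR (positions: [(0, 0), (0, 1), (1, 1), (1, 0), (2, 0), (3, 0), (3, -1), (4, -1), (4, 0), (5, 0)])

Answer: (0,0) (0,1) (1,1) (1,0) (2,0) (3,0) (3,-1) (4,-1) (4,0) (5,0)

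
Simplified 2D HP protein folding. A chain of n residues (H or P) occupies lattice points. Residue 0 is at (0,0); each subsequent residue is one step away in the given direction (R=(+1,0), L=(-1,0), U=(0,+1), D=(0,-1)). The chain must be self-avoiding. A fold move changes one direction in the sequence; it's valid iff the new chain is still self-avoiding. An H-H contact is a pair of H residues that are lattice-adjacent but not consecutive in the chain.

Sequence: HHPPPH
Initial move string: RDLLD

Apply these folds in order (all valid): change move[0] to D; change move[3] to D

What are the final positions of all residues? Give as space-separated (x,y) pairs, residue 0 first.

Answer: (0,0) (0,-1) (0,-2) (-1,-2) (-1,-3) (-1,-4)

Derivation:
Initial moves: RDLLD
Fold: move[0]->D => DDLLD (positions: [(0, 0), (0, -1), (0, -2), (-1, -2), (-2, -2), (-2, -3)])
Fold: move[3]->D => DDLDD (positions: [(0, 0), (0, -1), (0, -2), (-1, -2), (-1, -3), (-1, -4)])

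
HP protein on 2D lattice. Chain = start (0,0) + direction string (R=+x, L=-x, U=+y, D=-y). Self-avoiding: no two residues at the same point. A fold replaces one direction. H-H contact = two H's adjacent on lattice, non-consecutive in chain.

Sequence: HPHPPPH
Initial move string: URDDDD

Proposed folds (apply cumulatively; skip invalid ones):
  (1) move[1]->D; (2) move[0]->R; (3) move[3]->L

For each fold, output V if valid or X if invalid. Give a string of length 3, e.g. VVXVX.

Answer: XVV

Derivation:
Initial: URDDDD -> [(0, 0), (0, 1), (1, 1), (1, 0), (1, -1), (1, -2), (1, -3)]
Fold 1: move[1]->D => UDDDDD INVALID (collision), skipped
Fold 2: move[0]->R => RRDDDD VALID
Fold 3: move[3]->L => RRDLDD VALID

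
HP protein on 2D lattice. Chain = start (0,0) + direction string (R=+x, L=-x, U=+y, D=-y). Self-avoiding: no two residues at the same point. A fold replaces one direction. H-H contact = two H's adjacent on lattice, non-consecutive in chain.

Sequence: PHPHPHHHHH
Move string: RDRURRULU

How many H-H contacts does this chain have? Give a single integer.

Answer: 1

Derivation:
Positions: [(0, 0), (1, 0), (1, -1), (2, -1), (2, 0), (3, 0), (4, 0), (4, 1), (3, 1), (3, 2)]
H-H contact: residue 5 @(3,0) - residue 8 @(3, 1)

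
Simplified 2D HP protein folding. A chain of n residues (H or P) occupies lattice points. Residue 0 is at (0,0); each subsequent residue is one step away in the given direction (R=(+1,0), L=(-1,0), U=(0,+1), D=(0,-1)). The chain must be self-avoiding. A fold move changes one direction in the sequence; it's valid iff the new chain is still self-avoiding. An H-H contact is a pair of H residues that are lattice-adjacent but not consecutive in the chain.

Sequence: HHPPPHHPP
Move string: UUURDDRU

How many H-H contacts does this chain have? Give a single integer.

Answer: 1

Derivation:
Positions: [(0, 0), (0, 1), (0, 2), (0, 3), (1, 3), (1, 2), (1, 1), (2, 1), (2, 2)]
H-H contact: residue 1 @(0,1) - residue 6 @(1, 1)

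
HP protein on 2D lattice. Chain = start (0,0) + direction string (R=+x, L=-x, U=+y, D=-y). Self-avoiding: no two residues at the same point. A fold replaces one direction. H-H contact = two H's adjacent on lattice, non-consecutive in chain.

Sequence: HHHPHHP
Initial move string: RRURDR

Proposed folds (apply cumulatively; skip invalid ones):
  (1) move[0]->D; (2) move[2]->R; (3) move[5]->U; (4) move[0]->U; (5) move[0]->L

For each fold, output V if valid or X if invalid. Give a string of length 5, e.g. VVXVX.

Initial: RRURDR -> [(0, 0), (1, 0), (2, 0), (2, 1), (3, 1), (3, 0), (4, 0)]
Fold 1: move[0]->D => DRURDR VALID
Fold 2: move[2]->R => DRRRDR VALID
Fold 3: move[5]->U => DRRRDU INVALID (collision), skipped
Fold 4: move[0]->U => URRRDR VALID
Fold 5: move[0]->L => LRRRDR INVALID (collision), skipped

Answer: VVXVX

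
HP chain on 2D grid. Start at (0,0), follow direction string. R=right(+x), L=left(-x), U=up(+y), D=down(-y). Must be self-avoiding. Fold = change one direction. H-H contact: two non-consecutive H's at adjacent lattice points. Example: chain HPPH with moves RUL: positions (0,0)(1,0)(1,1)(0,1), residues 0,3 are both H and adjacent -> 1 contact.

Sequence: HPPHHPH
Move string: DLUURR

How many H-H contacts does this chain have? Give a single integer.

Positions: [(0, 0), (0, -1), (-1, -1), (-1, 0), (-1, 1), (0, 1), (1, 1)]
H-H contact: residue 0 @(0,0) - residue 3 @(-1, 0)

Answer: 1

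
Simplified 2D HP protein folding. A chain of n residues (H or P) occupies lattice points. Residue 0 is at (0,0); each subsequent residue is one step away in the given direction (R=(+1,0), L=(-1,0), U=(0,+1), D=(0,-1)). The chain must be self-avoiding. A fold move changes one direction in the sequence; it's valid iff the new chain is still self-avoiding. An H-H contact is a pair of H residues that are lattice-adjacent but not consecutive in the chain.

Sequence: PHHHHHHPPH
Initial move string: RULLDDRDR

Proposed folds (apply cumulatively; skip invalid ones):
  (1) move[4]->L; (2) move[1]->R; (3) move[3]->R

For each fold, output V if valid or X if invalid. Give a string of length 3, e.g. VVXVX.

Answer: VXX

Derivation:
Initial: RULLDDRDR -> [(0, 0), (1, 0), (1, 1), (0, 1), (-1, 1), (-1, 0), (-1, -1), (0, -1), (0, -2), (1, -2)]
Fold 1: move[4]->L => RULLLDRDR VALID
Fold 2: move[1]->R => RRLLLDRDR INVALID (collision), skipped
Fold 3: move[3]->R => RULRLDRDR INVALID (collision), skipped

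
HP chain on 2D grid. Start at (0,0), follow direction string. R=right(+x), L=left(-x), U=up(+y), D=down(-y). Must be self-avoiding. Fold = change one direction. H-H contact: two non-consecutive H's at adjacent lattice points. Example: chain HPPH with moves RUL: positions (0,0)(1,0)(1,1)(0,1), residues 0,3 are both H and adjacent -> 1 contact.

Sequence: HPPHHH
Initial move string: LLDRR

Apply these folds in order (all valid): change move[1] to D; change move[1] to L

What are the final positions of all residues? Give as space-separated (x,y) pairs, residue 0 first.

Initial moves: LLDRR
Fold: move[1]->D => LDDRR (positions: [(0, 0), (-1, 0), (-1, -1), (-1, -2), (0, -2), (1, -2)])
Fold: move[1]->L => LLDRR (positions: [(0, 0), (-1, 0), (-2, 0), (-2, -1), (-1, -1), (0, -1)])

Answer: (0,0) (-1,0) (-2,0) (-2,-1) (-1,-1) (0,-1)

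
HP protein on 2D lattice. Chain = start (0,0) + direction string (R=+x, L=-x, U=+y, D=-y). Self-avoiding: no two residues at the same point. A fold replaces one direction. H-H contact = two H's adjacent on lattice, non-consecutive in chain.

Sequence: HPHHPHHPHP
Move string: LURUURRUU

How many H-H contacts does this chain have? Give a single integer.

Answer: 1

Derivation:
Positions: [(0, 0), (-1, 0), (-1, 1), (0, 1), (0, 2), (0, 3), (1, 3), (2, 3), (2, 4), (2, 5)]
H-H contact: residue 0 @(0,0) - residue 3 @(0, 1)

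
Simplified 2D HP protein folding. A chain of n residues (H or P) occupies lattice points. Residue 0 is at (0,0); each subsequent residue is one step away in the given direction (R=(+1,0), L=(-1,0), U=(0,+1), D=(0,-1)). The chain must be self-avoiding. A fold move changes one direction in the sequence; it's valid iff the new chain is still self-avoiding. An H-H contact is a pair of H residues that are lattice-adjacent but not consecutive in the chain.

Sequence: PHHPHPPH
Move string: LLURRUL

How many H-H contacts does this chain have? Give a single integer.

Positions: [(0, 0), (-1, 0), (-2, 0), (-2, 1), (-1, 1), (0, 1), (0, 2), (-1, 2)]
H-H contact: residue 1 @(-1,0) - residue 4 @(-1, 1)
H-H contact: residue 4 @(-1,1) - residue 7 @(-1, 2)

Answer: 2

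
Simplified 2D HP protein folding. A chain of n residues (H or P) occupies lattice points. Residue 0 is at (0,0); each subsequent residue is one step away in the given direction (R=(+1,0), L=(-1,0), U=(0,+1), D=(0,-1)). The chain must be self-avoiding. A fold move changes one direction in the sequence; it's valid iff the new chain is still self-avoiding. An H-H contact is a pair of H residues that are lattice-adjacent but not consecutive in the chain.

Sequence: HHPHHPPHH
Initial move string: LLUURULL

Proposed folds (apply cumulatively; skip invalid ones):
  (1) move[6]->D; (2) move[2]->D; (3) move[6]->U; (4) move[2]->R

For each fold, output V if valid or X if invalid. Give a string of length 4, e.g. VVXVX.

Initial: LLUURULL -> [(0, 0), (-1, 0), (-2, 0), (-2, 1), (-2, 2), (-1, 2), (-1, 3), (-2, 3), (-3, 3)]
Fold 1: move[6]->D => LLUURUDL INVALID (collision), skipped
Fold 2: move[2]->D => LLDURULL INVALID (collision), skipped
Fold 3: move[6]->U => LLUURUUL VALID
Fold 4: move[2]->R => LLRURUUL INVALID (collision), skipped

Answer: XXVX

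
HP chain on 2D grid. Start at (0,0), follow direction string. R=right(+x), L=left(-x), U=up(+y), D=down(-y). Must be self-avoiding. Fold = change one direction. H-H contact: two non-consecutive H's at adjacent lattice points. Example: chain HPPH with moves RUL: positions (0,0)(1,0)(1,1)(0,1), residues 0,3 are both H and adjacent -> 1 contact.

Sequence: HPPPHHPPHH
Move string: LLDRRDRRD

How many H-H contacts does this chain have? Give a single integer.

Answer: 1

Derivation:
Positions: [(0, 0), (-1, 0), (-2, 0), (-2, -1), (-1, -1), (0, -1), (0, -2), (1, -2), (2, -2), (2, -3)]
H-H contact: residue 0 @(0,0) - residue 5 @(0, -1)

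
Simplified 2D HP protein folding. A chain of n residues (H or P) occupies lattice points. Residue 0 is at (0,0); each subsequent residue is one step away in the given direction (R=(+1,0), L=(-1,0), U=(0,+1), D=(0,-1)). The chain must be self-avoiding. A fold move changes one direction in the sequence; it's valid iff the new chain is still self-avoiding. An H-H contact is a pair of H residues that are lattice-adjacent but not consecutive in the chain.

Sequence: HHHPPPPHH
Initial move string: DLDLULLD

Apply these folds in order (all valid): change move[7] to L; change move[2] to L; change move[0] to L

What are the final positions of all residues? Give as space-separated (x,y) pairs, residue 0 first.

Initial moves: DLDLULLD
Fold: move[7]->L => DLDLULLL (positions: [(0, 0), (0, -1), (-1, -1), (-1, -2), (-2, -2), (-2, -1), (-3, -1), (-4, -1), (-5, -1)])
Fold: move[2]->L => DLLLULLL (positions: [(0, 0), (0, -1), (-1, -1), (-2, -1), (-3, -1), (-3, 0), (-4, 0), (-5, 0), (-6, 0)])
Fold: move[0]->L => LLLLULLL (positions: [(0, 0), (-1, 0), (-2, 0), (-3, 0), (-4, 0), (-4, 1), (-5, 1), (-6, 1), (-7, 1)])

Answer: (0,0) (-1,0) (-2,0) (-3,0) (-4,0) (-4,1) (-5,1) (-6,1) (-7,1)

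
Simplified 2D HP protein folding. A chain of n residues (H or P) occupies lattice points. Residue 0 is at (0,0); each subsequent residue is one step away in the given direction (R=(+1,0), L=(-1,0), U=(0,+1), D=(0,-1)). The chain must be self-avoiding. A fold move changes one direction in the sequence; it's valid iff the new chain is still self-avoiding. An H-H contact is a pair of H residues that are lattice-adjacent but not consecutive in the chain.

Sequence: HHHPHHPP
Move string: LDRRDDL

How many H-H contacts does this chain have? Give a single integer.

Answer: 0

Derivation:
Positions: [(0, 0), (-1, 0), (-1, -1), (0, -1), (1, -1), (1, -2), (1, -3), (0, -3)]
No H-H contacts found.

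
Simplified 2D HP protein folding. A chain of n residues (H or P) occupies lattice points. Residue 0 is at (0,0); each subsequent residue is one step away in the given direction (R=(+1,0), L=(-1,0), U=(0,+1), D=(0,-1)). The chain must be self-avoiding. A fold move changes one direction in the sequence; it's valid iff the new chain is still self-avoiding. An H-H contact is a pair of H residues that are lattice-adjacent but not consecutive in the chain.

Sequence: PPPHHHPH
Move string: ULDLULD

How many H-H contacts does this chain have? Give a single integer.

Answer: 1

Derivation:
Positions: [(0, 0), (0, 1), (-1, 1), (-1, 0), (-2, 0), (-2, 1), (-3, 1), (-3, 0)]
H-H contact: residue 4 @(-2,0) - residue 7 @(-3, 0)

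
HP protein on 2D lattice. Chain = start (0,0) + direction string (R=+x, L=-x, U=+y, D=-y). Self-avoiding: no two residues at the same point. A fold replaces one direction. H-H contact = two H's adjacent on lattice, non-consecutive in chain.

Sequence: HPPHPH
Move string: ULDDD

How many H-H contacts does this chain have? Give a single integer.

Positions: [(0, 0), (0, 1), (-1, 1), (-1, 0), (-1, -1), (-1, -2)]
H-H contact: residue 0 @(0,0) - residue 3 @(-1, 0)

Answer: 1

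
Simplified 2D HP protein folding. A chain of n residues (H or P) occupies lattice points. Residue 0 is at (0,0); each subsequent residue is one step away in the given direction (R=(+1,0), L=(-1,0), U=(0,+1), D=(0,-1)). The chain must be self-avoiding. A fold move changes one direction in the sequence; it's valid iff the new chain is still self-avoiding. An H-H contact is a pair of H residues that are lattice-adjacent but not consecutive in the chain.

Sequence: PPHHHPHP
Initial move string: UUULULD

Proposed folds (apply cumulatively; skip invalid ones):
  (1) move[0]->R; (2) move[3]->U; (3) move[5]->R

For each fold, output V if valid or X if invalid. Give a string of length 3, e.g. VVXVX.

Initial: UUULULD -> [(0, 0), (0, 1), (0, 2), (0, 3), (-1, 3), (-1, 4), (-2, 4), (-2, 3)]
Fold 1: move[0]->R => RUULULD VALID
Fold 2: move[3]->U => RUUUULD VALID
Fold 3: move[5]->R => RUUUURD VALID

Answer: VVV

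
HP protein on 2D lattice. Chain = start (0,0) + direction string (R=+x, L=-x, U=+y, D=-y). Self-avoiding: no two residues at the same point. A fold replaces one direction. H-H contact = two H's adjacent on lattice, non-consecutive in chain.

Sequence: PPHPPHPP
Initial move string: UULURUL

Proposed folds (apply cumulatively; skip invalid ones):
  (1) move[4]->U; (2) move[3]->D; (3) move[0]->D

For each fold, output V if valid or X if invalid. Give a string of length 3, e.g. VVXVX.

Answer: VXX

Derivation:
Initial: UULURUL -> [(0, 0), (0, 1), (0, 2), (-1, 2), (-1, 3), (0, 3), (0, 4), (-1, 4)]
Fold 1: move[4]->U => UULUUUL VALID
Fold 2: move[3]->D => UULDUUL INVALID (collision), skipped
Fold 3: move[0]->D => DULUUUL INVALID (collision), skipped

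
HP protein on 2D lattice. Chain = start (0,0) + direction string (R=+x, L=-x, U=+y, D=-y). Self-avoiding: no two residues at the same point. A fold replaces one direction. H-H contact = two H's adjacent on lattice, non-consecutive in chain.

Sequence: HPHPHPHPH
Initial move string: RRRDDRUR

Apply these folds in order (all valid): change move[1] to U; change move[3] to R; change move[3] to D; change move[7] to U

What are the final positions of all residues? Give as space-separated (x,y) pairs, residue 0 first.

Initial moves: RRRDDRUR
Fold: move[1]->U => RURDDRUR (positions: [(0, 0), (1, 0), (1, 1), (2, 1), (2, 0), (2, -1), (3, -1), (3, 0), (4, 0)])
Fold: move[3]->R => RURRDRUR (positions: [(0, 0), (1, 0), (1, 1), (2, 1), (3, 1), (3, 0), (4, 0), (4, 1), (5, 1)])
Fold: move[3]->D => RURDDRUR (positions: [(0, 0), (1, 0), (1, 1), (2, 1), (2, 0), (2, -1), (3, -1), (3, 0), (4, 0)])
Fold: move[7]->U => RURDDRUU (positions: [(0, 0), (1, 0), (1, 1), (2, 1), (2, 0), (2, -1), (3, -1), (3, 0), (3, 1)])

Answer: (0,0) (1,0) (1,1) (2,1) (2,0) (2,-1) (3,-1) (3,0) (3,1)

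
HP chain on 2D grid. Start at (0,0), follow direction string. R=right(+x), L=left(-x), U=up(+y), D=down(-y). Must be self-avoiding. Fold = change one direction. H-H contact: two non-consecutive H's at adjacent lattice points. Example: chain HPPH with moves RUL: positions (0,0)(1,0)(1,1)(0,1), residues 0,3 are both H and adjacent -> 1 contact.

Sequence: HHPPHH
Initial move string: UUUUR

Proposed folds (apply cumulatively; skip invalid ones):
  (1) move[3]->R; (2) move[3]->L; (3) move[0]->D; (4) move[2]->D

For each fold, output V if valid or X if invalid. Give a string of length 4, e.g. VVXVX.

Answer: VXXX

Derivation:
Initial: UUUUR -> [(0, 0), (0, 1), (0, 2), (0, 3), (0, 4), (1, 4)]
Fold 1: move[3]->R => UUURR VALID
Fold 2: move[3]->L => UUULR INVALID (collision), skipped
Fold 3: move[0]->D => DUURR INVALID (collision), skipped
Fold 4: move[2]->D => UUDRR INVALID (collision), skipped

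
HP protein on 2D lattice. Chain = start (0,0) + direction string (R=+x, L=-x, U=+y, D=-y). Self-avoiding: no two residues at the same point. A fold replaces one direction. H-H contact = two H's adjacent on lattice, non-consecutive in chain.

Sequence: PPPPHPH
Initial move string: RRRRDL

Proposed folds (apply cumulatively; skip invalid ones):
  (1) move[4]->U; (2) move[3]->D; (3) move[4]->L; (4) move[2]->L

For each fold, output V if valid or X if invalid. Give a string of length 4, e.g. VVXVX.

Answer: VXXX

Derivation:
Initial: RRRRDL -> [(0, 0), (1, 0), (2, 0), (3, 0), (4, 0), (4, -1), (3, -1)]
Fold 1: move[4]->U => RRRRUL VALID
Fold 2: move[3]->D => RRRDUL INVALID (collision), skipped
Fold 3: move[4]->L => RRRRLL INVALID (collision), skipped
Fold 4: move[2]->L => RRLRUL INVALID (collision), skipped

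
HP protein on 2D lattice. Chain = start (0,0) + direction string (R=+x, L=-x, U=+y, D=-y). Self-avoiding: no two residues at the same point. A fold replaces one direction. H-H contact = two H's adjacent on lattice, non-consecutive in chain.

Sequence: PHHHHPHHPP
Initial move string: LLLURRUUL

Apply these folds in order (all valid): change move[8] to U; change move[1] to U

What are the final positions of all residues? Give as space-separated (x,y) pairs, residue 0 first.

Initial moves: LLLURRUUL
Fold: move[8]->U => LLLURRUUU (positions: [(0, 0), (-1, 0), (-2, 0), (-3, 0), (-3, 1), (-2, 1), (-1, 1), (-1, 2), (-1, 3), (-1, 4)])
Fold: move[1]->U => LULURRUUU (positions: [(0, 0), (-1, 0), (-1, 1), (-2, 1), (-2, 2), (-1, 2), (0, 2), (0, 3), (0, 4), (0, 5)])

Answer: (0,0) (-1,0) (-1,1) (-2,1) (-2,2) (-1,2) (0,2) (0,3) (0,4) (0,5)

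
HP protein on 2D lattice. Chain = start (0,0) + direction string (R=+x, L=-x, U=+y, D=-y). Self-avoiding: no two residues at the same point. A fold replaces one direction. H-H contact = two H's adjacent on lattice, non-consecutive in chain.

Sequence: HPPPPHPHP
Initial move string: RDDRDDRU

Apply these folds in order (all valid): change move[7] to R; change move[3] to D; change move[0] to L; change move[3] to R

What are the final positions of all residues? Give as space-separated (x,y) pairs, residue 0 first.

Initial moves: RDDRDDRU
Fold: move[7]->R => RDDRDDRR (positions: [(0, 0), (1, 0), (1, -1), (1, -2), (2, -2), (2, -3), (2, -4), (3, -4), (4, -4)])
Fold: move[3]->D => RDDDDDRR (positions: [(0, 0), (1, 0), (1, -1), (1, -2), (1, -3), (1, -4), (1, -5), (2, -5), (3, -5)])
Fold: move[0]->L => LDDDDDRR (positions: [(0, 0), (-1, 0), (-1, -1), (-1, -2), (-1, -3), (-1, -4), (-1, -5), (0, -5), (1, -5)])
Fold: move[3]->R => LDDRDDRR (positions: [(0, 0), (-1, 0), (-1, -1), (-1, -2), (0, -2), (0, -3), (0, -4), (1, -4), (2, -4)])

Answer: (0,0) (-1,0) (-1,-1) (-1,-2) (0,-2) (0,-3) (0,-4) (1,-4) (2,-4)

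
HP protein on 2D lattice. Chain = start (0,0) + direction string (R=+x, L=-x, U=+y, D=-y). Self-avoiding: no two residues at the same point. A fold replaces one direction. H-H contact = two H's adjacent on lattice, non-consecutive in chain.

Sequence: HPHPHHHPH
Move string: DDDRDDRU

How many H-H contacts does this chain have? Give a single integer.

Positions: [(0, 0), (0, -1), (0, -2), (0, -3), (1, -3), (1, -4), (1, -5), (2, -5), (2, -4)]
H-H contact: residue 5 @(1,-4) - residue 8 @(2, -4)

Answer: 1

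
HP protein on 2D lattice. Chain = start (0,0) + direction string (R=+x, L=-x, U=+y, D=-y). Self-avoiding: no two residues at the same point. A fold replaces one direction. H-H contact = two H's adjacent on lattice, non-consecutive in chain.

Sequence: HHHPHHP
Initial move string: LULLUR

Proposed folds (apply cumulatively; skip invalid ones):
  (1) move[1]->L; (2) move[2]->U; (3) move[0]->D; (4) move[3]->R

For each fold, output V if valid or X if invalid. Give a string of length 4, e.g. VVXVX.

Initial: LULLUR -> [(0, 0), (-1, 0), (-1, 1), (-2, 1), (-3, 1), (-3, 2), (-2, 2)]
Fold 1: move[1]->L => LLLLUR VALID
Fold 2: move[2]->U => LLULUR VALID
Fold 3: move[0]->D => DLULUR VALID
Fold 4: move[3]->R => DLURUR INVALID (collision), skipped

Answer: VVVX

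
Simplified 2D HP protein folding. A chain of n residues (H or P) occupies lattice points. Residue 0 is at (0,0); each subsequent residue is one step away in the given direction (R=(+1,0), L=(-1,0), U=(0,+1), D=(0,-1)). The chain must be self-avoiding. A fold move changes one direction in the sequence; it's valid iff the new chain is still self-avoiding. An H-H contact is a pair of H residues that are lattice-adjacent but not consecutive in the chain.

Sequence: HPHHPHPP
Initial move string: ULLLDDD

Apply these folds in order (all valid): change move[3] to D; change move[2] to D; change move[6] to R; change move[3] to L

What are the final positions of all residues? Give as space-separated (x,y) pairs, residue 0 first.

Answer: (0,0) (0,1) (-1,1) (-1,0) (-2,0) (-2,-1) (-2,-2) (-1,-2)

Derivation:
Initial moves: ULLLDDD
Fold: move[3]->D => ULLDDDD (positions: [(0, 0), (0, 1), (-1, 1), (-2, 1), (-2, 0), (-2, -1), (-2, -2), (-2, -3)])
Fold: move[2]->D => ULDDDDD (positions: [(0, 0), (0, 1), (-1, 1), (-1, 0), (-1, -1), (-1, -2), (-1, -3), (-1, -4)])
Fold: move[6]->R => ULDDDDR (positions: [(0, 0), (0, 1), (-1, 1), (-1, 0), (-1, -1), (-1, -2), (-1, -3), (0, -3)])
Fold: move[3]->L => ULDLDDR (positions: [(0, 0), (0, 1), (-1, 1), (-1, 0), (-2, 0), (-2, -1), (-2, -2), (-1, -2)])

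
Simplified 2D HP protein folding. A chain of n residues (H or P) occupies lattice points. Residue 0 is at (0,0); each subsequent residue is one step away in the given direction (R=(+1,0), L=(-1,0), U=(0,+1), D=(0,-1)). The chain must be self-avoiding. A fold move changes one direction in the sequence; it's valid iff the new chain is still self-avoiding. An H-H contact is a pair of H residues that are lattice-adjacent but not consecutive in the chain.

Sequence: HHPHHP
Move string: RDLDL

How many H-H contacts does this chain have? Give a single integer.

Positions: [(0, 0), (1, 0), (1, -1), (0, -1), (0, -2), (-1, -2)]
H-H contact: residue 0 @(0,0) - residue 3 @(0, -1)

Answer: 1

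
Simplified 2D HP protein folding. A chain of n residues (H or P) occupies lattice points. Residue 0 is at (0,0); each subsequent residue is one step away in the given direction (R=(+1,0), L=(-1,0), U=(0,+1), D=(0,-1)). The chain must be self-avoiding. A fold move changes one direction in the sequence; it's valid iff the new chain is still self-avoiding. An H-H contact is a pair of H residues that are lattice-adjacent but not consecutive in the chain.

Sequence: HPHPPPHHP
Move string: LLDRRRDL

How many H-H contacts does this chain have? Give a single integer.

Positions: [(0, 0), (-1, 0), (-2, 0), (-2, -1), (-1, -1), (0, -1), (1, -1), (1, -2), (0, -2)]
No H-H contacts found.

Answer: 0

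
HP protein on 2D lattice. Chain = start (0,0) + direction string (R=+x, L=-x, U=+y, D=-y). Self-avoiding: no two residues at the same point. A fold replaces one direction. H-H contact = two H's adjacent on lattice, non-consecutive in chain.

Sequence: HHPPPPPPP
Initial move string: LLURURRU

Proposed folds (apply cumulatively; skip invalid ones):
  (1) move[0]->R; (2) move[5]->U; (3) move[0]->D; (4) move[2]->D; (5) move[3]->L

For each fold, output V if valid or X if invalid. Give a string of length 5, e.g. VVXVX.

Initial: LLURURRU -> [(0, 0), (-1, 0), (-2, 0), (-2, 1), (-1, 1), (-1, 2), (0, 2), (1, 2), (1, 3)]
Fold 1: move[0]->R => RLURURRU INVALID (collision), skipped
Fold 2: move[5]->U => LLURUURU VALID
Fold 3: move[0]->D => DLURUURU INVALID (collision), skipped
Fold 4: move[2]->D => LLDRUURU INVALID (collision), skipped
Fold 5: move[3]->L => LLULUURU VALID

Answer: XVXXV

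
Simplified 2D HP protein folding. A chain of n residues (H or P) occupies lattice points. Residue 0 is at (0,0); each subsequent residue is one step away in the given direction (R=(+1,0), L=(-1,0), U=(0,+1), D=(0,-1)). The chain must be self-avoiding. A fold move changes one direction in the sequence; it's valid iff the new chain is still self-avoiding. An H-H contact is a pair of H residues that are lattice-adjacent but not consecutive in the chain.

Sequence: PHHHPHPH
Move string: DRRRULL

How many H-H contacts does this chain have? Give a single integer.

Positions: [(0, 0), (0, -1), (1, -1), (2, -1), (3, -1), (3, 0), (2, 0), (1, 0)]
H-H contact: residue 2 @(1,-1) - residue 7 @(1, 0)

Answer: 1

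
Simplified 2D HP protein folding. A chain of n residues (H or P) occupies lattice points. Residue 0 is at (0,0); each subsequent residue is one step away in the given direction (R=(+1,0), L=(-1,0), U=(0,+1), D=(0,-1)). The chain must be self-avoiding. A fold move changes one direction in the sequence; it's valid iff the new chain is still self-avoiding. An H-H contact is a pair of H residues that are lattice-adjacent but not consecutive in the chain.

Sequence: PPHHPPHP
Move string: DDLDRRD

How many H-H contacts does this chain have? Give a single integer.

Positions: [(0, 0), (0, -1), (0, -2), (-1, -2), (-1, -3), (0, -3), (1, -3), (1, -4)]
No H-H contacts found.

Answer: 0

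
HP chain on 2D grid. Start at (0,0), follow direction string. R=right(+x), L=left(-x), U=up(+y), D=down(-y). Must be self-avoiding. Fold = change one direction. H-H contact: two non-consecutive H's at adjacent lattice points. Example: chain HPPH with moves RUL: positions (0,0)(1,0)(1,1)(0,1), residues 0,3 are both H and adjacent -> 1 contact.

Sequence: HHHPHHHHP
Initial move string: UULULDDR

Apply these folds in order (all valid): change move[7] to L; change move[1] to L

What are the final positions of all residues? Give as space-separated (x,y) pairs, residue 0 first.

Answer: (0,0) (0,1) (-1,1) (-2,1) (-2,2) (-3,2) (-3,1) (-3,0) (-4,0)

Derivation:
Initial moves: UULULDDR
Fold: move[7]->L => UULULDDL (positions: [(0, 0), (0, 1), (0, 2), (-1, 2), (-1, 3), (-2, 3), (-2, 2), (-2, 1), (-3, 1)])
Fold: move[1]->L => ULLULDDL (positions: [(0, 0), (0, 1), (-1, 1), (-2, 1), (-2, 2), (-3, 2), (-3, 1), (-3, 0), (-4, 0)])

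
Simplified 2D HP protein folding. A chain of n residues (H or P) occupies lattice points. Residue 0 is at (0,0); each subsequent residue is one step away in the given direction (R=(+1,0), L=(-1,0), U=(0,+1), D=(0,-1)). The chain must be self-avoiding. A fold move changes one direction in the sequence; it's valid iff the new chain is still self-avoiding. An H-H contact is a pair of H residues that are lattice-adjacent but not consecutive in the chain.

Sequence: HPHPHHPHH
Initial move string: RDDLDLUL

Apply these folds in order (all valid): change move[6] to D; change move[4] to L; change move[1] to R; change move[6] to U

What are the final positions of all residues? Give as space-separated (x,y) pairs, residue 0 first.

Answer: (0,0) (1,0) (2,0) (2,-1) (1,-1) (0,-1) (-1,-1) (-1,0) (-2,0)

Derivation:
Initial moves: RDDLDLUL
Fold: move[6]->D => RDDLDLDL (positions: [(0, 0), (1, 0), (1, -1), (1, -2), (0, -2), (0, -3), (-1, -3), (-1, -4), (-2, -4)])
Fold: move[4]->L => RDDLLLDL (positions: [(0, 0), (1, 0), (1, -1), (1, -2), (0, -2), (-1, -2), (-2, -2), (-2, -3), (-3, -3)])
Fold: move[1]->R => RRDLLLDL (positions: [(0, 0), (1, 0), (2, 0), (2, -1), (1, -1), (0, -1), (-1, -1), (-1, -2), (-2, -2)])
Fold: move[6]->U => RRDLLLUL (positions: [(0, 0), (1, 0), (2, 0), (2, -1), (1, -1), (0, -1), (-1, -1), (-1, 0), (-2, 0)])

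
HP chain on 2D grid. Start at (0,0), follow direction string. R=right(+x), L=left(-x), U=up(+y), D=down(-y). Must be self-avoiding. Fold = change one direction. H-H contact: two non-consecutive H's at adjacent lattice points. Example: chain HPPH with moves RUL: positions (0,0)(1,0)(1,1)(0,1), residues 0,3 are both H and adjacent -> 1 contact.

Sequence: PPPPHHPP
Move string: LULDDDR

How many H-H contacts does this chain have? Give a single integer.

Answer: 0

Derivation:
Positions: [(0, 0), (-1, 0), (-1, 1), (-2, 1), (-2, 0), (-2, -1), (-2, -2), (-1, -2)]
No H-H contacts found.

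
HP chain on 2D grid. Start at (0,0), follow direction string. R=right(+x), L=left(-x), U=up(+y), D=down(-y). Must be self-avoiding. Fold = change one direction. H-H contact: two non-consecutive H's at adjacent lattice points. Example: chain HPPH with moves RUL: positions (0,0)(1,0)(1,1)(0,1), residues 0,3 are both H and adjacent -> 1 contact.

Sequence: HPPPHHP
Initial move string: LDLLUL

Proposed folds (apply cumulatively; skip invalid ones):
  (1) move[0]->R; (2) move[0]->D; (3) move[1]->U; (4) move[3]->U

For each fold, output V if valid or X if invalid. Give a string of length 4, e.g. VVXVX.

Answer: VVXV

Derivation:
Initial: LDLLUL -> [(0, 0), (-1, 0), (-1, -1), (-2, -1), (-3, -1), (-3, 0), (-4, 0)]
Fold 1: move[0]->R => RDLLUL VALID
Fold 2: move[0]->D => DDLLUL VALID
Fold 3: move[1]->U => DULLUL INVALID (collision), skipped
Fold 4: move[3]->U => DDLUUL VALID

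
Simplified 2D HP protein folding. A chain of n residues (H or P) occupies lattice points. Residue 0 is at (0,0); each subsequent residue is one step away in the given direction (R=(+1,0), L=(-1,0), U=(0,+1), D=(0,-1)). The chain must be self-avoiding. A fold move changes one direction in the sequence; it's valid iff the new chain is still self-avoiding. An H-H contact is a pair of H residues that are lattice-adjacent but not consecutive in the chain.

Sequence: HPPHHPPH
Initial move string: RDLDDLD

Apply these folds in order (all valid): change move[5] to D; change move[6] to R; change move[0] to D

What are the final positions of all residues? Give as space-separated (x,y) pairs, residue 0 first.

Answer: (0,0) (0,-1) (0,-2) (-1,-2) (-1,-3) (-1,-4) (-1,-5) (0,-5)

Derivation:
Initial moves: RDLDDLD
Fold: move[5]->D => RDLDDDD (positions: [(0, 0), (1, 0), (1, -1), (0, -1), (0, -2), (0, -3), (0, -4), (0, -5)])
Fold: move[6]->R => RDLDDDR (positions: [(0, 0), (1, 0), (1, -1), (0, -1), (0, -2), (0, -3), (0, -4), (1, -4)])
Fold: move[0]->D => DDLDDDR (positions: [(0, 0), (0, -1), (0, -2), (-1, -2), (-1, -3), (-1, -4), (-1, -5), (0, -5)])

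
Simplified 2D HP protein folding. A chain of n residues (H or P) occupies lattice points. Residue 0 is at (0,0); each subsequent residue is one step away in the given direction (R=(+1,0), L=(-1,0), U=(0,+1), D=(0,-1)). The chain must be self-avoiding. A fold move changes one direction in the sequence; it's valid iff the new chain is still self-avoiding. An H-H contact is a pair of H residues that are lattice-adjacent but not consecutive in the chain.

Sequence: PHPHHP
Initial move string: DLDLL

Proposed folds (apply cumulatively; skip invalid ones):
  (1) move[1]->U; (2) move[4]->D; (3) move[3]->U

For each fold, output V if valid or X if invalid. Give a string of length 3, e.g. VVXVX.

Answer: XVX

Derivation:
Initial: DLDLL -> [(0, 0), (0, -1), (-1, -1), (-1, -2), (-2, -2), (-3, -2)]
Fold 1: move[1]->U => DUDLL INVALID (collision), skipped
Fold 2: move[4]->D => DLDLD VALID
Fold 3: move[3]->U => DLDUD INVALID (collision), skipped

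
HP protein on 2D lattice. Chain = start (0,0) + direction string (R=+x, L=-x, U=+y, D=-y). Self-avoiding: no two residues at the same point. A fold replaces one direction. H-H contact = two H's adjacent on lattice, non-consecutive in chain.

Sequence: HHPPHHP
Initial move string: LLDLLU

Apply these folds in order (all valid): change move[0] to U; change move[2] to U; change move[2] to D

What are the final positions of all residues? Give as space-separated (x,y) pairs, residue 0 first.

Answer: (0,0) (0,1) (-1,1) (-1,0) (-2,0) (-3,0) (-3,1)

Derivation:
Initial moves: LLDLLU
Fold: move[0]->U => ULDLLU (positions: [(0, 0), (0, 1), (-1, 1), (-1, 0), (-2, 0), (-3, 0), (-3, 1)])
Fold: move[2]->U => ULULLU (positions: [(0, 0), (0, 1), (-1, 1), (-1, 2), (-2, 2), (-3, 2), (-3, 3)])
Fold: move[2]->D => ULDLLU (positions: [(0, 0), (0, 1), (-1, 1), (-1, 0), (-2, 0), (-3, 0), (-3, 1)])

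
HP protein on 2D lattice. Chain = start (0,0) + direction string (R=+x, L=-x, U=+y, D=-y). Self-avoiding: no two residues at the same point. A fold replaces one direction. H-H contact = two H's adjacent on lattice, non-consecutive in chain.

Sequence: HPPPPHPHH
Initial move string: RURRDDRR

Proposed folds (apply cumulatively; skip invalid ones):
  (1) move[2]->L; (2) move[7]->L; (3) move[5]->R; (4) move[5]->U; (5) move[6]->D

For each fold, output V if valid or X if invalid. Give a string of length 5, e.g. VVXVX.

Initial: RURRDDRR -> [(0, 0), (1, 0), (1, 1), (2, 1), (3, 1), (3, 0), (3, -1), (4, -1), (5, -1)]
Fold 1: move[2]->L => RULRDDRR INVALID (collision), skipped
Fold 2: move[7]->L => RURRDDRL INVALID (collision), skipped
Fold 3: move[5]->R => RURRDRRR VALID
Fold 4: move[5]->U => RURRDURR INVALID (collision), skipped
Fold 5: move[6]->D => RURRDRDR VALID

Answer: XXVXV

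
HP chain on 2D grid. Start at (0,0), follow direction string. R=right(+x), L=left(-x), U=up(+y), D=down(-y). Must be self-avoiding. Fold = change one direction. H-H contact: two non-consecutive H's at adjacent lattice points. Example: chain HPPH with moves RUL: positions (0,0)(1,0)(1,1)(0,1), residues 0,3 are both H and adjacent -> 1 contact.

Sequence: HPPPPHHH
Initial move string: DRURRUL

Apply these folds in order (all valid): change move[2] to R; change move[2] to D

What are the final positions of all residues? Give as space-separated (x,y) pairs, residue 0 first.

Initial moves: DRURRUL
Fold: move[2]->R => DRRRRUL (positions: [(0, 0), (0, -1), (1, -1), (2, -1), (3, -1), (4, -1), (4, 0), (3, 0)])
Fold: move[2]->D => DRDRRUL (positions: [(0, 0), (0, -1), (1, -1), (1, -2), (2, -2), (3, -2), (3, -1), (2, -1)])

Answer: (0,0) (0,-1) (1,-1) (1,-2) (2,-2) (3,-2) (3,-1) (2,-1)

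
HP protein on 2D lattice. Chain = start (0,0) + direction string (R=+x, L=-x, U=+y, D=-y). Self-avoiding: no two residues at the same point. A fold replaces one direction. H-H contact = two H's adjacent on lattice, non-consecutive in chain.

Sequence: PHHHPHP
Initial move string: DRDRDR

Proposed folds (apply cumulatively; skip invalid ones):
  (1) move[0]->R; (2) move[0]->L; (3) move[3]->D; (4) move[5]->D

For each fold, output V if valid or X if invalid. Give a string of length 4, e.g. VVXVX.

Initial: DRDRDR -> [(0, 0), (0, -1), (1, -1), (1, -2), (2, -2), (2, -3), (3, -3)]
Fold 1: move[0]->R => RRDRDR VALID
Fold 2: move[0]->L => LRDRDR INVALID (collision), skipped
Fold 3: move[3]->D => RRDDDR VALID
Fold 4: move[5]->D => RRDDDD VALID

Answer: VXVV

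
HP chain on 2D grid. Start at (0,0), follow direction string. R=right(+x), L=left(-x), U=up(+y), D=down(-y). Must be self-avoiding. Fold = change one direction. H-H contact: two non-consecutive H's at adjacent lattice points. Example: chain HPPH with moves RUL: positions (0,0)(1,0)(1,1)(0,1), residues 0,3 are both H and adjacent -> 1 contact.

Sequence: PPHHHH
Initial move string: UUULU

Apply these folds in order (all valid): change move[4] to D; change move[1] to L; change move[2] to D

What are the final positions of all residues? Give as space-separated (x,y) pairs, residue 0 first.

Initial moves: UUULU
Fold: move[4]->D => UUULD (positions: [(0, 0), (0, 1), (0, 2), (0, 3), (-1, 3), (-1, 2)])
Fold: move[1]->L => ULULD (positions: [(0, 0), (0, 1), (-1, 1), (-1, 2), (-2, 2), (-2, 1)])
Fold: move[2]->D => ULDLD (positions: [(0, 0), (0, 1), (-1, 1), (-1, 0), (-2, 0), (-2, -1)])

Answer: (0,0) (0,1) (-1,1) (-1,0) (-2,0) (-2,-1)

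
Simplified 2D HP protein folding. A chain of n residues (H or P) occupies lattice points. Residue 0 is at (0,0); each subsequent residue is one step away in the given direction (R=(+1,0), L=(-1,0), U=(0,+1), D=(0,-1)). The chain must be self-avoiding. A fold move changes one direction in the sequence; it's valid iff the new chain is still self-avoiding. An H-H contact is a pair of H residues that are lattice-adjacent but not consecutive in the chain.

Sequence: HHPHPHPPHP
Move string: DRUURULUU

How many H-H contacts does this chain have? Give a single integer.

Answer: 1

Derivation:
Positions: [(0, 0), (0, -1), (1, -1), (1, 0), (1, 1), (2, 1), (2, 2), (1, 2), (1, 3), (1, 4)]
H-H contact: residue 0 @(0,0) - residue 3 @(1, 0)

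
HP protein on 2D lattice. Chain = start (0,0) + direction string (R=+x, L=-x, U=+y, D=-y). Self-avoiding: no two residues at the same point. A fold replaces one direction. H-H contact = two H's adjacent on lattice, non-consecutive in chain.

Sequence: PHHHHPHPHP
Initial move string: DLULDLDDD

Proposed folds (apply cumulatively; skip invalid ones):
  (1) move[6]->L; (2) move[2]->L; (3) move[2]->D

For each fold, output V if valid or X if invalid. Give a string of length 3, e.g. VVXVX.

Initial: DLULDLDDD -> [(0, 0), (0, -1), (-1, -1), (-1, 0), (-2, 0), (-2, -1), (-3, -1), (-3, -2), (-3, -3), (-3, -4)]
Fold 1: move[6]->L => DLULDLLDD VALID
Fold 2: move[2]->L => DLLLDLLDD VALID
Fold 3: move[2]->D => DLDLDLLDD VALID

Answer: VVV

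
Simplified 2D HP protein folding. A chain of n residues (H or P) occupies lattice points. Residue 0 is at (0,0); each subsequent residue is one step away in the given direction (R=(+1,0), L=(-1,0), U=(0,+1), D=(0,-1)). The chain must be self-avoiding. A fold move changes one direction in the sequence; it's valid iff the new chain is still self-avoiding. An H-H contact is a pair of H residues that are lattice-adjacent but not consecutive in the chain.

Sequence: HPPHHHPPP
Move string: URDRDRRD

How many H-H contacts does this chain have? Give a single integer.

Answer: 1

Derivation:
Positions: [(0, 0), (0, 1), (1, 1), (1, 0), (2, 0), (2, -1), (3, -1), (4, -1), (4, -2)]
H-H contact: residue 0 @(0,0) - residue 3 @(1, 0)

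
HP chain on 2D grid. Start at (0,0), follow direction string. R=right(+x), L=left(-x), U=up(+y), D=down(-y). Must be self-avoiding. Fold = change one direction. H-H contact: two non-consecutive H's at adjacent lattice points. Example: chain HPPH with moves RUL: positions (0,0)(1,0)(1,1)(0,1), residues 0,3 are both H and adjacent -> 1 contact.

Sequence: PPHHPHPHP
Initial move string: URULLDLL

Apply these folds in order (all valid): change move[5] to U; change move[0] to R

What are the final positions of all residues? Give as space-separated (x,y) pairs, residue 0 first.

Initial moves: URULLDLL
Fold: move[5]->U => URULLULL (positions: [(0, 0), (0, 1), (1, 1), (1, 2), (0, 2), (-1, 2), (-1, 3), (-2, 3), (-3, 3)])
Fold: move[0]->R => RRULLULL (positions: [(0, 0), (1, 0), (2, 0), (2, 1), (1, 1), (0, 1), (0, 2), (-1, 2), (-2, 2)])

Answer: (0,0) (1,0) (2,0) (2,1) (1,1) (0,1) (0,2) (-1,2) (-2,2)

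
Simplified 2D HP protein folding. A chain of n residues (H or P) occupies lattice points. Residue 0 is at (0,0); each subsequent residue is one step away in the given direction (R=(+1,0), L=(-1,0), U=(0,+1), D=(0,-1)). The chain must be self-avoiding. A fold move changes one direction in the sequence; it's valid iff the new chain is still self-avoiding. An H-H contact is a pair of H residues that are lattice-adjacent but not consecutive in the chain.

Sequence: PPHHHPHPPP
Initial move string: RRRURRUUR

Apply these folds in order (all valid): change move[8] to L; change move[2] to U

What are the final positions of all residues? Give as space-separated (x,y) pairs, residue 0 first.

Initial moves: RRRURRUUR
Fold: move[8]->L => RRRURRUUL (positions: [(0, 0), (1, 0), (2, 0), (3, 0), (3, 1), (4, 1), (5, 1), (5, 2), (5, 3), (4, 3)])
Fold: move[2]->U => RRUURRUUL (positions: [(0, 0), (1, 0), (2, 0), (2, 1), (2, 2), (3, 2), (4, 2), (4, 3), (4, 4), (3, 4)])

Answer: (0,0) (1,0) (2,0) (2,1) (2,2) (3,2) (4,2) (4,3) (4,4) (3,4)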